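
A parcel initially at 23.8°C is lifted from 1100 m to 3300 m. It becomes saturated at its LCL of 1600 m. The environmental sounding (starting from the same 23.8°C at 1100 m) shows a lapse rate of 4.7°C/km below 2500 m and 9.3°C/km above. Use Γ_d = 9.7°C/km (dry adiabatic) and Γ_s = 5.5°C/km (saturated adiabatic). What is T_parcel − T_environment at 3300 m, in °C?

-0.18°C (parcel cooler than environment)

Parcel:
  From 1100 m to 1600 m (dry): cools by 9.7 × 0.5 = 4.85°C, giving 18.95°C.
  From 1600 m to 3300 m (saturated): cools by 5.5 × 1.7 = 9.35°C, giving 9.6°C.
Environment:
  From 1100 m to 2500 m (environment, lower layer): cools by 4.7 × 1.4 = 6.58°C, giving 17.22°C.
  From 2500 m to 3300 m (environment, upper layer): cools by 9.3 × 0.8 = 7.44°C, giving 9.78°C.
T_parcel − T_env = 9.6 − 9.78 = -0.18°C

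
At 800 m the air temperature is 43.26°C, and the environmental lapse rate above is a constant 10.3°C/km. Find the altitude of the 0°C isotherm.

5000 m

Height above start = (43.26 − 0) / 10.3 = 4.2 km
Altitude = 800 m + 4200 m = 5000 m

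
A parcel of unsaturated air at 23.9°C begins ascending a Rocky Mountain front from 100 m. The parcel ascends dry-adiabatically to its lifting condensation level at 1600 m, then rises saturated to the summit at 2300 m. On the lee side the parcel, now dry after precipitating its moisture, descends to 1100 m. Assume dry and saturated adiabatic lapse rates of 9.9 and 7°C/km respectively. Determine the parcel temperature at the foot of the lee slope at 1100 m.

16.03°C

Dry to 1600 m: -9.9 × 1.5 km = -14.85°C, so T = 9.05°C.
Saturated to 2300 m: -7 × 0.7 km = -4.9°C, so T = 4.15°C.
Dry descent to 1100 m: +9.9 × 1.2 km = +11.88°C, so T = 16.03°C.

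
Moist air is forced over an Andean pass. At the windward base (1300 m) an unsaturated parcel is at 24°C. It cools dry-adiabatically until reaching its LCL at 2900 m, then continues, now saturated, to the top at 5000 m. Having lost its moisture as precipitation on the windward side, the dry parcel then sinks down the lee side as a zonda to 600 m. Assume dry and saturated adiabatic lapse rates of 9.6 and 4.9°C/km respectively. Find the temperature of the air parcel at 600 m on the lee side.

40.59°C

Dry to 2900 m: -9.6 × 1.6 km = -15.36°C, so T = 8.64°C.
Saturated to 5000 m: -4.9 × 2.1 km = -10.29°C, so T = -1.65°C.
Dry descent to 600 m: +9.6 × 4.4 km = +42.24°C, so T = 40.59°C.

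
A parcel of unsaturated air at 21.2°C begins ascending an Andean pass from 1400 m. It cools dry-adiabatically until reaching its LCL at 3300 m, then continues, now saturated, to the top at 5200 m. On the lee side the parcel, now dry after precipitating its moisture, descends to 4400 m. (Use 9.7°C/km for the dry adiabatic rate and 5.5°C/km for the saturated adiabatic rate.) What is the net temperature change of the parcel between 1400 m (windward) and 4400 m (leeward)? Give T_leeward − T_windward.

-21.12°C

From 1400 m to 3300 m (dry): cools by 9.7 × 1.9 = 18.43°C, giving 2.77°C.
From 3300 m to 5200 m (saturated): cools by 5.5 × 1.9 = 10.45°C, giving -7.68°C.
From 5200 m to 4400 m (dry descent): warms by 9.7 × 0.8 = 7.76°C, giving 0.08°C.
Net change vs windward start: 0.08 − 21.2 = -21.12°C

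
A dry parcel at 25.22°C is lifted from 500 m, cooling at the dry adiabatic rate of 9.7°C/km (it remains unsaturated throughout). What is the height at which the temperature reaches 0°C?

Height above start = (25.22 − 0) / 9.7 = 2.6 km
Altitude = 500 m + 2600 m = 3100 m

3100 m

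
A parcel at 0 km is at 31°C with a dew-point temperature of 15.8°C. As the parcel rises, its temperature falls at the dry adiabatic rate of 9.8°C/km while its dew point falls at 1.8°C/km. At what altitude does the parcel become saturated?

T and T_d converge at 9.8 − 1.8 = 8°C per km
Height above start = (31 − 15.8) / 8 = 1.9 km
LCL altitude = 0 m + 1900 m = 1900 m

1.9 km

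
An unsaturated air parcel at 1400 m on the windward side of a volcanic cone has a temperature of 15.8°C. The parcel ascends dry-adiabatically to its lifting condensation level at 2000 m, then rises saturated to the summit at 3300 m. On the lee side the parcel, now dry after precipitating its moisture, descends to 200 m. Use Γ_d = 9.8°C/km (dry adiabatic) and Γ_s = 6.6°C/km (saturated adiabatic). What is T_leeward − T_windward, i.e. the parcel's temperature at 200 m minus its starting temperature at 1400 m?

+15.92°C

1400 → 2000 m (dry, 9.8°C/km): ΔT = -9.8 × 0.6 = -5.88°C → T = 9.92°C
2000 → 3300 m (saturated, 6.6°C/km): ΔT = -6.6 × 1.3 = -8.58°C → T = 1.34°C
3300 → 200 m (dry descent, 9.8°C/km): ΔT = +9.8 × 3.1 = +30.38°C → T = 31.72°C
Net change vs windward start: 31.72 − 15.8 = +15.92°C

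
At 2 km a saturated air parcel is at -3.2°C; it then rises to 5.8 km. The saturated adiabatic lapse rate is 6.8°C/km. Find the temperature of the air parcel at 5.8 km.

Saturated adiabatic to 5800 m: -6.8 × 3.8 km = -25.84°C, so T = -29.04°C.

-29.04°C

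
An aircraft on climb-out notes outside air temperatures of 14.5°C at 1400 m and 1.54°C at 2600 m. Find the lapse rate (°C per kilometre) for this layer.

10.8°C/km

Γ = −ΔT/Δz = (14.5 − 1.54) / (2600 − 1400) m
  = 12.96°C / 1.2 km = 10.8°C/km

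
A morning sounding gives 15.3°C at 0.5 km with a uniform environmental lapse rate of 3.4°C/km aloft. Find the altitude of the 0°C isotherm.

Height above start = (15.3 − 0) / 3.4 = 4.5 km
Altitude = 500 m + 4500 m = 5000 m

5 km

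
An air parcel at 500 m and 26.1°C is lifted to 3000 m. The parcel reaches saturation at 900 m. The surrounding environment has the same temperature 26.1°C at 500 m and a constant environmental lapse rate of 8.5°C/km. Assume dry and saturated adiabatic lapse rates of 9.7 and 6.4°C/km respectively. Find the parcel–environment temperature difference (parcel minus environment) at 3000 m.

+3.93°C (parcel warmer than environment)

Parcel:
  500–900 m, dry: Δz = 0.4 km ⇒ ΔT = -3.88°C; T = 22.22°C
  900–3000 m, saturated: Δz = 2.1 km ⇒ ΔT = -13.44°C; T = 8.78°C
Environment:
  500–3000 m, environment: Δz = 2.5 km ⇒ ΔT = -21.25°C; T = 4.85°C
T_parcel − T_env = 8.78 − 4.85 = +3.93°C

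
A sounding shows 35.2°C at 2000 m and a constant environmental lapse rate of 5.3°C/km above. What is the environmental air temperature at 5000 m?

19.3°C

Environmental to 5000 m: -5.3 × 3 km = -15.9°C, so T = 19.3°C.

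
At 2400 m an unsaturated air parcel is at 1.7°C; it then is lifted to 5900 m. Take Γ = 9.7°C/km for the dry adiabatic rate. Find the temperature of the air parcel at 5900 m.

2400–5900 m, dry adiabatic: Δz = 3.5 km ⇒ ΔT = -33.95°C; T = -32.25°C

-32.25°C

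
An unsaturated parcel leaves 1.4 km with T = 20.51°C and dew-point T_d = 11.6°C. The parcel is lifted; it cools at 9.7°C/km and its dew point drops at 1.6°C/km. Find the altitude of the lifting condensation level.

T and T_d converge at 9.7 − 1.6 = 8.1°C per km
Height above start = (20.51 − 11.6) / 8.1 = 1.1 km
LCL altitude = 1400 m + 1100 m = 2500 m

2.5 km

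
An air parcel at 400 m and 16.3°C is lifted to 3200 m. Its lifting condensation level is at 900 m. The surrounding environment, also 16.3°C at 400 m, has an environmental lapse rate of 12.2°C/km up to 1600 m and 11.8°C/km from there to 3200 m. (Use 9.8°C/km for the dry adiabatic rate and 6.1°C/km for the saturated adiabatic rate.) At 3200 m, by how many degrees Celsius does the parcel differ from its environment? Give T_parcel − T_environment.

+14.59°C (parcel warmer than environment)

Parcel:
  Dry to 900 m: -9.8 × 0.5 km = -4.9°C, so T = 11.4°C.
  Saturated to 3200 m: -6.1 × 2.3 km = -14.03°C, so T = -2.63°C.
Environment:
  Environment, lower layer to 1600 m: -12.2 × 1.2 km = -14.64°C, so T = 1.66°C.
  Environment, upper layer to 3200 m: -11.8 × 1.6 km = -18.88°C, so T = -17.22°C.
T_parcel − T_env = -2.63 − (-17.22) = +14.59°C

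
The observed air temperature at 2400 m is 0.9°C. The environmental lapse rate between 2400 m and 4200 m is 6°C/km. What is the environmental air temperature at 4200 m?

From 2400 m to 4200 m (environmental): cools by 6 × 1.8 = 10.8°C, giving -9.9°C.

-9.9°C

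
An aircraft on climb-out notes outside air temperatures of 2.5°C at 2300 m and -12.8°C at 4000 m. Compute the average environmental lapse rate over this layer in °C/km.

Γ = −ΔT/Δz = (2.5 − (-12.8)) / (4000 − 2300) m
  = 15.3°C / 1.7 km = 9°C/km

9°C/km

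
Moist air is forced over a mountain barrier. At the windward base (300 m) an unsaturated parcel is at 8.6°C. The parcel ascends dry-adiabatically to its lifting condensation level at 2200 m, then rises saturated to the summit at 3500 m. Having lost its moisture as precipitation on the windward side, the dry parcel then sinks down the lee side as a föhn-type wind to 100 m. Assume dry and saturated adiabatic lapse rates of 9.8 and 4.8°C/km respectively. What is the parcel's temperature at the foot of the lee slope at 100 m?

17.06°C

Dry to 2200 m: -9.8 × 1.9 km = -18.62°C, so T = -10.02°C.
Saturated to 3500 m: -4.8 × 1.3 km = -6.24°C, so T = -16.26°C.
Dry descent to 100 m: +9.8 × 3.4 km = +33.32°C, so T = 17.06°C.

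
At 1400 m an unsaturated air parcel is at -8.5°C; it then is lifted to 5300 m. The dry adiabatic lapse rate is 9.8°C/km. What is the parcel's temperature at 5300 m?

-46.72°C

Dry adiabatic to 5300 m: -9.8 × 3.9 km = -38.22°C, so T = -46.72°C.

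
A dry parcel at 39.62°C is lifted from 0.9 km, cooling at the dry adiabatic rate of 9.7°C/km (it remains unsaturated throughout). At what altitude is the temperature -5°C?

5.5 km

Height above start = (39.62 − (-5)) / 9.7 = 4.6 km
Altitude = 900 m + 4600 m = 5500 m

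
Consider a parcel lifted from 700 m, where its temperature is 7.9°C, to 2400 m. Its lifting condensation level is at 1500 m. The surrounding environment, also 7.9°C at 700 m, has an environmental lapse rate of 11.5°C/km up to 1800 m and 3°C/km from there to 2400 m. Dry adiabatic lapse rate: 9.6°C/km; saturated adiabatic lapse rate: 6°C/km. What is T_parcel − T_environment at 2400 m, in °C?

+1.37°C (parcel warmer than environment)

Parcel:
  700–1500 m, dry: Δz = 0.8 km ⇒ ΔT = -7.68°C; T = 0.22°C
  1500–2400 m, saturated: Δz = 0.9 km ⇒ ΔT = -5.4°C; T = -5.18°C
Environment:
  700–1800 m, environment, lower layer: Δz = 1.1 km ⇒ ΔT = -12.65°C; T = -4.75°C
  1800–2400 m, environment, upper layer: Δz = 0.6 km ⇒ ΔT = -1.8°C; T = -6.55°C
T_parcel − T_env = -5.18 − (-6.55) = +1.37°C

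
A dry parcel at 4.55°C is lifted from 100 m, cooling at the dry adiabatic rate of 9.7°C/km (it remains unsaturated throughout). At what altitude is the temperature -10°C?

Height above start = (4.55 − (-10)) / 9.7 = 1.5 km
Altitude = 100 m + 1500 m = 1600 m

1600 m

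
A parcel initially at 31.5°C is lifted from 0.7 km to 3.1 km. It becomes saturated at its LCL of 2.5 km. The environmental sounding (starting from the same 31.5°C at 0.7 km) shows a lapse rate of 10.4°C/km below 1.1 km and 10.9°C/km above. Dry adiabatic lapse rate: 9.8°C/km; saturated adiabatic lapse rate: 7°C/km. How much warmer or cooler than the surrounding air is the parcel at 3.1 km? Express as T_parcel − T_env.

+4.12°C (parcel warmer than environment)

Parcel:
  700 → 2500 m (dry, 9.8°C/km): ΔT = -9.8 × 1.8 = -17.64°C → T = 13.86°C
  2500 → 3100 m (saturated, 7°C/km): ΔT = -7 × 0.6 = -4.2°C → T = 9.66°C
Environment:
  700 → 1100 m (environment, lower layer, 10.4°C/km): ΔT = -10.4 × 0.4 = -4.16°C → T = 27.34°C
  1100 → 3100 m (environment, upper layer, 10.9°C/km): ΔT = -10.9 × 2 = -21.8°C → T = 5.54°C
T_parcel − T_env = 9.66 − 5.54 = +4.12°C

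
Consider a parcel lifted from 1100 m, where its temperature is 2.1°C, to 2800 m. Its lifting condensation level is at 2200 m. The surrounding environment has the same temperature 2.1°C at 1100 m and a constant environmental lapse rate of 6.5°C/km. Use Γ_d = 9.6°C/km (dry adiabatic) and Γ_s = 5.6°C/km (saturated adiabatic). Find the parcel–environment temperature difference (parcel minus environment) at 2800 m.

Parcel:
  1100–2200 m, dry: Δz = 1.1 km ⇒ ΔT = -10.56°C; T = -8.46°C
  2200–2800 m, saturated: Δz = 0.6 km ⇒ ΔT = -3.36°C; T = -11.82°C
Environment:
  1100–2800 m, environment: Δz = 1.7 km ⇒ ΔT = -11.05°C; T = -8.95°C
T_parcel − T_env = -11.82 − (-8.95) = -2.87°C

-2.87°C (parcel cooler than environment)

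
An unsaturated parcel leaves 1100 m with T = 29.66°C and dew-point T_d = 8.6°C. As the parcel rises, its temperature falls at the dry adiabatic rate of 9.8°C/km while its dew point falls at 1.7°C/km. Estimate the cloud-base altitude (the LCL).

3700 m

T and T_d converge at 9.8 − 1.7 = 8.1°C per km
Height above start = (29.66 − 8.6) / 8.1 = 2.6 km
LCL altitude = 1100 m + 2600 m = 3700 m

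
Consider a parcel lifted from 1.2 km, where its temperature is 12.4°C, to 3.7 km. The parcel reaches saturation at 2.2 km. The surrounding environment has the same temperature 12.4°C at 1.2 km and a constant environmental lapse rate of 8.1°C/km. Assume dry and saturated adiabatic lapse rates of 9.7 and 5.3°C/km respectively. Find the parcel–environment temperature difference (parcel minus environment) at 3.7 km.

+2.6°C (parcel warmer than environment)

Parcel:
  1200 → 2200 m (dry, 9.7°C/km): ΔT = -9.7 × 1 = -9.7°C → T = 2.7°C
  2200 → 3700 m (saturated, 5.3°C/km): ΔT = -5.3 × 1.5 = -7.95°C → T = -5.25°C
Environment:
  1200 → 3700 m (environment, 8.1°C/km): ΔT = -8.1 × 2.5 = -20.25°C → T = -7.85°C
T_parcel − T_env = -5.25 − (-7.85) = +2.6°C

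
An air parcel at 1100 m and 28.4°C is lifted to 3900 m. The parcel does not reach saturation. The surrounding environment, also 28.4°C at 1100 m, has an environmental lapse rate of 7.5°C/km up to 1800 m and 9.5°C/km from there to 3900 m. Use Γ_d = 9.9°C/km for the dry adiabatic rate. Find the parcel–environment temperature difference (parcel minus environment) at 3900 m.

-2.52°C (parcel cooler than environment)

Parcel:
  Dry to 3900 m: -9.9 × 2.8 km = -27.72°C, so T = 0.68°C.
Environment:
  Environment, lower layer to 1800 m: -7.5 × 0.7 km = -5.25°C, so T = 23.15°C.
  Environment, upper layer to 3900 m: -9.5 × 2.1 km = -19.95°C, so T = 3.2°C.
T_parcel − T_env = 0.68 − 3.2 = -2.52°C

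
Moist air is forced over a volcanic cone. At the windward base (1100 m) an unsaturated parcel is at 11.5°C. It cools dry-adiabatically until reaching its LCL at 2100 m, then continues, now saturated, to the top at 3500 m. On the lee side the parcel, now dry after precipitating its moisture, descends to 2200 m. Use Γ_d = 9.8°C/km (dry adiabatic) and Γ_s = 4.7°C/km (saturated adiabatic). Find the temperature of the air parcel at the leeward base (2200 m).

7.86°C

1100 → 2100 m (dry, 9.8°C/km): ΔT = -9.8 × 1 = -9.8°C → T = 1.7°C
2100 → 3500 m (saturated, 4.7°C/km): ΔT = -4.7 × 1.4 = -6.58°C → T = -4.88°C
3500 → 2200 m (dry descent, 9.8°C/km): ΔT = +9.8 × 1.3 = +12.74°C → T = 7.86°C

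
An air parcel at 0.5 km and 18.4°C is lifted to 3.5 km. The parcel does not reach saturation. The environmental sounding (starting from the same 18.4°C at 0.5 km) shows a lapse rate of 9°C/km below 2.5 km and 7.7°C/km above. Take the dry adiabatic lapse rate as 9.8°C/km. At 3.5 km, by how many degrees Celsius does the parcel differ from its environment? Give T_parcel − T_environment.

Parcel:
  500 → 3500 m (dry, 9.8°C/km): ΔT = -9.8 × 3 = -29.4°C → T = -11°C
Environment:
  500 → 2500 m (environment, lower layer, 9°C/km): ΔT = -9 × 2 = -18°C → T = 0.4°C
  2500 → 3500 m (environment, upper layer, 7.7°C/km): ΔT = -7.7 × 1 = -7.7°C → T = -7.3°C
T_parcel − T_env = -11 − (-7.3) = -3.7°C

-3.7°C (parcel cooler than environment)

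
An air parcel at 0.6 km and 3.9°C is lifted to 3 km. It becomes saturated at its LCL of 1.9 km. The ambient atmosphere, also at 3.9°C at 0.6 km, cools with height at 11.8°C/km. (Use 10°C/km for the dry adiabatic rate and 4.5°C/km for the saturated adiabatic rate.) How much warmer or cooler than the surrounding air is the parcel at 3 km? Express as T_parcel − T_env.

Parcel:
  Dry to 1900 m: -10 × 1.3 km = -13°C, so T = -9.1°C.
  Saturated to 3000 m: -4.5 × 1.1 km = -4.95°C, so T = -14.05°C.
Environment:
  Environment to 3000 m: -11.8 × 2.4 km = -28.32°C, so T = -24.42°C.
T_parcel − T_env = -14.05 − (-24.42) = +10.37°C

+10.37°C (parcel warmer than environment)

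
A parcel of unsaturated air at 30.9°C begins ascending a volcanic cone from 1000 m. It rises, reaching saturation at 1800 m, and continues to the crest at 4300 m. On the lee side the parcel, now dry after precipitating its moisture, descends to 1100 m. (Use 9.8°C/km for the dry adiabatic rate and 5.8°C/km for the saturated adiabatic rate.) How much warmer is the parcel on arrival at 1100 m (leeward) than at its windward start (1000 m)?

+9.02°C

Dry to 1800 m: -9.8 × 0.8 km = -7.84°C, so T = 23.06°C.
Saturated to 4300 m: -5.8 × 2.5 km = -14.5°C, so T = 8.56°C.
Dry descent to 1100 m: +9.8 × 3.2 km = +31.36°C, so T = 39.92°C.
Net change vs windward start: 39.92 − 30.9 = +9.02°C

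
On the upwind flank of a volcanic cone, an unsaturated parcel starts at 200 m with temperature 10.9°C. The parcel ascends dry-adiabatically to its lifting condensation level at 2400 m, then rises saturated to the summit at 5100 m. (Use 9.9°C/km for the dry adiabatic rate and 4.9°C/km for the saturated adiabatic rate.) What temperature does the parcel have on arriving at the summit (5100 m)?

-24.11°C

200–2400 m, dry: Δz = 2.2 km ⇒ ΔT = -21.78°C; T = -10.88°C
2400–5100 m, saturated: Δz = 2.7 km ⇒ ΔT = -13.23°C; T = -24.11°C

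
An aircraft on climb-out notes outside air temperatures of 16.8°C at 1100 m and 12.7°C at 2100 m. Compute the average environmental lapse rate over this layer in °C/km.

Γ = −ΔT/Δz = (16.8 − 12.7) / (2100 − 1100) m
  = 4.1°C / 1 km = 4.1°C/km

4.1°C/km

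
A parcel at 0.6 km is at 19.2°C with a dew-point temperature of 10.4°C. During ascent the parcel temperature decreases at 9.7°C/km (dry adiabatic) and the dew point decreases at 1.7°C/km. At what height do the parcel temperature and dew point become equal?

1.7 km

T and T_d converge at 9.7 − 1.7 = 8°C per km
Height above start = (19.2 − 10.4) / 8 = 1.1 km
LCL altitude = 600 m + 1100 m = 1700 m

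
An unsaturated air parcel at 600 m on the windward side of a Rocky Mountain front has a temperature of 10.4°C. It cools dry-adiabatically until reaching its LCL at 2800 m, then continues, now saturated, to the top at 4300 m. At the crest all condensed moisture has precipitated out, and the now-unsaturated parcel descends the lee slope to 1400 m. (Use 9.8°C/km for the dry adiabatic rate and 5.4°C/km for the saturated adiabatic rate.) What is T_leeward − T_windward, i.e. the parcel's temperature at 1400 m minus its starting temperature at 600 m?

-1.24°C

Dry to 2800 m: -9.8 × 2.2 km = -21.56°C, so T = -11.16°C.
Saturated to 4300 m: -5.4 × 1.5 km = -8.1°C, so T = -19.26°C.
Dry descent to 1400 m: +9.8 × 2.9 km = +28.42°C, so T = 9.16°C.
Net change vs windward start: 9.16 − 10.4 = -1.24°C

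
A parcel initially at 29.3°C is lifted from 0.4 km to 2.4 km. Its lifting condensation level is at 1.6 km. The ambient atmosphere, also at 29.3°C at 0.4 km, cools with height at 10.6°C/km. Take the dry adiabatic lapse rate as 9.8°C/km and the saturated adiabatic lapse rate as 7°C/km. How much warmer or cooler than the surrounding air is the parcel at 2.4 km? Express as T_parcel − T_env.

Parcel:
  From 400 m to 1600 m (dry): cools by 9.8 × 1.2 = 11.76°C, giving 17.54°C.
  From 1600 m to 2400 m (saturated): cools by 7 × 0.8 = 5.6°C, giving 11.94°C.
Environment:
  From 400 m to 2400 m (environment): cools by 10.6 × 2 = 21.2°C, giving 8.1°C.
T_parcel − T_env = 11.94 − 8.1 = +3.84°C

+3.84°C (parcel warmer than environment)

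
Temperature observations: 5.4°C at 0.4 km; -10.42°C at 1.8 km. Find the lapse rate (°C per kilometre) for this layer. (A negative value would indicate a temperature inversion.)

11.3°C/km

Γ = −ΔT/Δz = (5.4 − (-10.42)) / (1800 − 400) m
  = 15.82°C / 1.4 km = 11.3°C/km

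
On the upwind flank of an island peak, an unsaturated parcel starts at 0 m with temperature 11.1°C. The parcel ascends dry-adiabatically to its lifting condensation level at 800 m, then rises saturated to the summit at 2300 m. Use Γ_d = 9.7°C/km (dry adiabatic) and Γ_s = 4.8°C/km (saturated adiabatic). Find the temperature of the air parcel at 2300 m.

-3.86°C

0 → 800 m (dry, 9.7°C/km): ΔT = -9.7 × 0.8 = -7.76°C → T = 3.34°C
800 → 2300 m (saturated, 4.8°C/km): ΔT = -4.8 × 1.5 = -7.2°C → T = -3.86°C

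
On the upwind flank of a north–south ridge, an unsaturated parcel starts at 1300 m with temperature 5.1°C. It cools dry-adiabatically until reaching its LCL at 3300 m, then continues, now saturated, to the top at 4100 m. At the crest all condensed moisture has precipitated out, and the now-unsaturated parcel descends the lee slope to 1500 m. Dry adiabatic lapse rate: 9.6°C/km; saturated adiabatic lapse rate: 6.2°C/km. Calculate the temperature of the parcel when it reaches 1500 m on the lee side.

Dry to 3300 m: -9.6 × 2 km = -19.2°C, so T = -14.1°C.
Saturated to 4100 m: -6.2 × 0.8 km = -4.96°C, so T = -19.06°C.
Dry descent to 1500 m: +9.6 × 2.6 km = +24.96°C, so T = 5.9°C.

5.9°C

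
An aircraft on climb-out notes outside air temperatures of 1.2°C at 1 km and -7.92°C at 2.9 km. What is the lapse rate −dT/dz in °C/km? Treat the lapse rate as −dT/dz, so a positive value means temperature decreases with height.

4.8°C/km

Γ = −ΔT/Δz = (1.2 − (-7.92)) / (2900 − 1000) m
  = 9.12°C / 1.9 km = 4.8°C/km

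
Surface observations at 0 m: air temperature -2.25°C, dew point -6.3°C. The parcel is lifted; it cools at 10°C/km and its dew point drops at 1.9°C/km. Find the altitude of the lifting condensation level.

500 m

T and T_d converge at 10 − 1.9 = 8.1°C per km
Height above start = (-2.25 − (-6.3)) / 8.1 = 0.5 km
LCL altitude = 0 m + 500 m = 500 m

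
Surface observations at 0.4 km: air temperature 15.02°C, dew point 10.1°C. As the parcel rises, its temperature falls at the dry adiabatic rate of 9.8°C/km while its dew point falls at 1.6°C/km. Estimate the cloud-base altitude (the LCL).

T and T_d converge at 9.8 − 1.6 = 8.2°C per km
Height above start = (15.02 − 10.1) / 8.2 = 0.6 km
LCL altitude = 400 m + 600 m = 1000 m

1 km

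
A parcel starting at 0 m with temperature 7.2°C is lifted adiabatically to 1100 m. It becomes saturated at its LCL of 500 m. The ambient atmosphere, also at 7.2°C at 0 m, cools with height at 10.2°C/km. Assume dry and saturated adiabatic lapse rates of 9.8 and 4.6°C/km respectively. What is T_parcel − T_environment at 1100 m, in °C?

+3.56°C (parcel warmer than environment)

Parcel:
  Dry to 500 m: -9.8 × 0.5 km = -4.9°C, so T = 2.3°C.
  Saturated to 1100 m: -4.6 × 0.6 km = -2.76°C, so T = -0.46°C.
Environment:
  Environment to 1100 m: -10.2 × 1.1 km = -11.22°C, so T = -4.02°C.
T_parcel − T_env = -0.46 − (-4.02) = +3.56°C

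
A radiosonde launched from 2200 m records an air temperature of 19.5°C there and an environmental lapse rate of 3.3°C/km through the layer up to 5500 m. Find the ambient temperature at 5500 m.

From 2200 m to 5500 m (environmental): cools by 3.3 × 3.3 = 10.89°C, giving 8.61°C.

8.61°C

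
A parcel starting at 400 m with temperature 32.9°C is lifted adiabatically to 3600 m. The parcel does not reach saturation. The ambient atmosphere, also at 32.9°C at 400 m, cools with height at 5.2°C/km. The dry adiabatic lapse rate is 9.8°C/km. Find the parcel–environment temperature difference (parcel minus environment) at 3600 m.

-14.72°C (parcel cooler than environment)

Parcel:
  Dry to 3600 m: -9.8 × 3.2 km = -31.36°C, so T = 1.54°C.
Environment:
  Environment to 3600 m: -5.2 × 3.2 km = -16.64°C, so T = 16.26°C.
T_parcel − T_env = 1.54 − 16.26 = -14.72°C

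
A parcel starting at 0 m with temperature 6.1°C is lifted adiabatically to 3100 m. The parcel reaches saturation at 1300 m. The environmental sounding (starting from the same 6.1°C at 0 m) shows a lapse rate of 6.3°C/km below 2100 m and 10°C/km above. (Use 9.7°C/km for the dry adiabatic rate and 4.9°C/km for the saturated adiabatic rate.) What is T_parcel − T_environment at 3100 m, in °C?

Parcel:
  Dry to 1300 m: -9.7 × 1.3 km = -12.61°C, so T = -6.51°C.
  Saturated to 3100 m: -4.9 × 1.8 km = -8.82°C, so T = -15.33°C.
Environment:
  Environment, lower layer to 2100 m: -6.3 × 2.1 km = -13.23°C, so T = -7.13°C.
  Environment, upper layer to 3100 m: -10 × 1 km = -10°C, so T = -17.13°C.
T_parcel − T_env = -15.33 − (-17.13) = +1.8°C

+1.8°C (parcel warmer than environment)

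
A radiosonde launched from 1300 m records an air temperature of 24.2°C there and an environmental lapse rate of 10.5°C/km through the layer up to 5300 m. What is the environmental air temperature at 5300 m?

-17.8°C

Environmental to 5300 m: -10.5 × 4 km = -42°C, so T = -17.8°C.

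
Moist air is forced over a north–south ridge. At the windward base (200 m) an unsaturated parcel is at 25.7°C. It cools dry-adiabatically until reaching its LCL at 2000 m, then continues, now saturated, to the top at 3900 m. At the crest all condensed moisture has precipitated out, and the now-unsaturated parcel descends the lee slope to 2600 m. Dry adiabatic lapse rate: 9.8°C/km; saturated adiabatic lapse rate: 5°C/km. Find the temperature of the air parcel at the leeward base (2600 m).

From 200 m to 2000 m (dry): cools by 9.8 × 1.8 = 17.64°C, giving 8.06°C.
From 2000 m to 3900 m (saturated): cools by 5 × 1.9 = 9.5°C, giving -1.44°C.
From 3900 m to 2600 m (dry descent): warms by 9.8 × 1.3 = 12.74°C, giving 11.3°C.

11.3°C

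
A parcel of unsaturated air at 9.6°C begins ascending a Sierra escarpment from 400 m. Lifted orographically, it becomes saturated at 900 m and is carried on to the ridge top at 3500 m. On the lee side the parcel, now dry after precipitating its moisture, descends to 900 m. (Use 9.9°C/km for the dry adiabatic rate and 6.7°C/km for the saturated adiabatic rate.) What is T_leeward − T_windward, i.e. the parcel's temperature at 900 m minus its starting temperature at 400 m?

400 → 900 m (dry, 9.9°C/km): ΔT = -9.9 × 0.5 = -4.95°C → T = 4.65°C
900 → 3500 m (saturated, 6.7°C/km): ΔT = -6.7 × 2.6 = -17.42°C → T = -12.77°C
3500 → 900 m (dry descent, 9.9°C/km): ΔT = +9.9 × 2.6 = +25.74°C → T = 12.97°C
Net change vs windward start: 12.97 − 9.6 = +3.37°C

+3.37°C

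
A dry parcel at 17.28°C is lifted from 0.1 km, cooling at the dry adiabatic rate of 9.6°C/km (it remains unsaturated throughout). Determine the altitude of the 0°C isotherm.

1.9 km

Height above start = (17.28 − 0) / 9.6 = 1.8 km
Altitude = 100 m + 1800 m = 1900 m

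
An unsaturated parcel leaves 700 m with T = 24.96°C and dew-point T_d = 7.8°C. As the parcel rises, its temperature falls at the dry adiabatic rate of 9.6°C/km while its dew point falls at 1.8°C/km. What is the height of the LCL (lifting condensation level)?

T and T_d converge at 9.6 − 1.8 = 7.8°C per km
Height above start = (24.96 − 7.8) / 7.8 = 2.2 km
LCL altitude = 700 m + 2200 m = 2900 m

2900 m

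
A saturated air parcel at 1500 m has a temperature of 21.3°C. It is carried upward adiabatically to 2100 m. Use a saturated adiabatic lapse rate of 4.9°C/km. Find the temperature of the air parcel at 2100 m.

18.36°C

From 1500 m to 2100 m (saturated adiabatic): cools by 4.9 × 0.6 = 2.94°C, giving 18.36°C.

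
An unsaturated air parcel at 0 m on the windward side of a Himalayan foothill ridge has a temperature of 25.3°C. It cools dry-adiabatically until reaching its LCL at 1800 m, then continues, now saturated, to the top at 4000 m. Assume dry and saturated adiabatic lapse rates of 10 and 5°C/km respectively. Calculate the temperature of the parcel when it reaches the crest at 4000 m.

Dry to 1800 m: -10 × 1.8 km = -18°C, so T = 7.3°C.
Saturated to 4000 m: -5 × 2.2 km = -11°C, so T = -3.7°C.

-3.7°C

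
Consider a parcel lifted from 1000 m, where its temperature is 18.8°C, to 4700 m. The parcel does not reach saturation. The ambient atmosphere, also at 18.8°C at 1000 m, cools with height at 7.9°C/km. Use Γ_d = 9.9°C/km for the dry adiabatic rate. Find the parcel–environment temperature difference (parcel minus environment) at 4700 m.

Parcel:
  1000 → 4700 m (dry, 9.9°C/km): ΔT = -9.9 × 3.7 = -36.63°C → T = -17.83°C
Environment:
  1000 → 4700 m (environment, 7.9°C/km): ΔT = -7.9 × 3.7 = -29.23°C → T = -10.43°C
T_parcel − T_env = -17.83 − (-10.43) = -7.4°C

-7.4°C (parcel cooler than environment)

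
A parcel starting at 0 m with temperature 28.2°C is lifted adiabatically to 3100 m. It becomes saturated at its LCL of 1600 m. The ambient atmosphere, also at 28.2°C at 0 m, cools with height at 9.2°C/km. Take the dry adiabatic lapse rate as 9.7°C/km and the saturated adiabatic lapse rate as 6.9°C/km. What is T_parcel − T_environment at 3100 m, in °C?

Parcel:
  0 → 1600 m (dry, 9.7°C/km): ΔT = -9.7 × 1.6 = -15.52°C → T = 12.68°C
  1600 → 3100 m (saturated, 6.9°C/km): ΔT = -6.9 × 1.5 = -10.35°C → T = 2.33°C
Environment:
  0 → 3100 m (environment, 9.2°C/km): ΔT = -9.2 × 3.1 = -28.52°C → T = -0.32°C
T_parcel − T_env = 2.33 − (-0.32) = +2.65°C

+2.65°C (parcel warmer than environment)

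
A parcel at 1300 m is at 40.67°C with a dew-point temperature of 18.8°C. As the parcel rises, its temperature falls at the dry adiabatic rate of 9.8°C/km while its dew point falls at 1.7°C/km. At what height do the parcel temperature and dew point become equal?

4000 m

T and T_d converge at 9.8 − 1.7 = 8.1°C per km
Height above start = (40.67 − 18.8) / 8.1 = 2.7 km
LCL altitude = 1300 m + 2700 m = 4000 m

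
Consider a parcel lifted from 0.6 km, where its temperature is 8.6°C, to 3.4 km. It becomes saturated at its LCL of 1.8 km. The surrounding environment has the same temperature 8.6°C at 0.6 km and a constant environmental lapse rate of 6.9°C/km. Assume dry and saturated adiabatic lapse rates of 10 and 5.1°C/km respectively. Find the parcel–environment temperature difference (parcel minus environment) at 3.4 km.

Parcel:
  600–1800 m, dry: Δz = 1.2 km ⇒ ΔT = -12°C; T = -3.4°C
  1800–3400 m, saturated: Δz = 1.6 km ⇒ ΔT = -8.16°C; T = -11.56°C
Environment:
  600–3400 m, environment: Δz = 2.8 km ⇒ ΔT = -19.32°C; T = -10.72°C
T_parcel − T_env = -11.56 − (-10.72) = -0.84°C

-0.84°C (parcel cooler than environment)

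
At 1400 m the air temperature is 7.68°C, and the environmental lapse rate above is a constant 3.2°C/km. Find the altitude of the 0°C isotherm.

3800 m

Height above start = (7.68 − 0) / 3.2 = 2.4 km
Altitude = 1400 m + 2400 m = 3800 m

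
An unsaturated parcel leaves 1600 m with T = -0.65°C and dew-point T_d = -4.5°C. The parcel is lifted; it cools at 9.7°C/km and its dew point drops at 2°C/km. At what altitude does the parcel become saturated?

2100 m

T and T_d converge at 9.7 − 2 = 7.7°C per km
Height above start = (-0.65 − (-4.5)) / 7.7 = 0.5 km
LCL altitude = 1600 m + 500 m = 2100 m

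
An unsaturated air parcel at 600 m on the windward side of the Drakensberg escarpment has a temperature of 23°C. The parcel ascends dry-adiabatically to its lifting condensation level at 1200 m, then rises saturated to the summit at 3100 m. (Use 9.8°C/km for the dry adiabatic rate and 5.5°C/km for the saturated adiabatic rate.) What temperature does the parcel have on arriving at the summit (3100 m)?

6.67°C

From 600 m to 1200 m (dry): cools by 9.8 × 0.6 = 5.88°C, giving 17.12°C.
From 1200 m to 3100 m (saturated): cools by 5.5 × 1.9 = 10.45°C, giving 6.67°C.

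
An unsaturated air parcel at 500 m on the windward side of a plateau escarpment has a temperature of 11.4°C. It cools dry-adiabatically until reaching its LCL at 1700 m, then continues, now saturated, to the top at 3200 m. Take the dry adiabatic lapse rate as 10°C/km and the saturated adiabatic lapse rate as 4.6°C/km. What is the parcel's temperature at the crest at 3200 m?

500 → 1700 m (dry, 10°C/km): ΔT = -10 × 1.2 = -12°C → T = -0.6°C
1700 → 3200 m (saturated, 4.6°C/km): ΔT = -4.6 × 1.5 = -6.9°C → T = -7.5°C

-7.5°C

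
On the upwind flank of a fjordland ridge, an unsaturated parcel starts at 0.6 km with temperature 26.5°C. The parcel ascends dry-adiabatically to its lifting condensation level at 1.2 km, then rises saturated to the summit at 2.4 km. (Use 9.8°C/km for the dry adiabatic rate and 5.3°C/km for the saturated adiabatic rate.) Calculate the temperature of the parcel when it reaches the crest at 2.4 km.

14.26°C

600–1200 m, dry: Δz = 0.6 km ⇒ ΔT = -5.88°C; T = 20.62°C
1200–2400 m, saturated: Δz = 1.2 km ⇒ ΔT = -6.36°C; T = 14.26°C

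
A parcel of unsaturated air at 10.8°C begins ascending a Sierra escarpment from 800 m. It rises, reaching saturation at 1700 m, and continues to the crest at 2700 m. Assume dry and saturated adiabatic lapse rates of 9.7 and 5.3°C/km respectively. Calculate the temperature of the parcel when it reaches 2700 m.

-3.23°C

Dry to 1700 m: -9.7 × 0.9 km = -8.73°C, so T = 2.07°C.
Saturated to 2700 m: -5.3 × 1 km = -5.3°C, so T = -3.23°C.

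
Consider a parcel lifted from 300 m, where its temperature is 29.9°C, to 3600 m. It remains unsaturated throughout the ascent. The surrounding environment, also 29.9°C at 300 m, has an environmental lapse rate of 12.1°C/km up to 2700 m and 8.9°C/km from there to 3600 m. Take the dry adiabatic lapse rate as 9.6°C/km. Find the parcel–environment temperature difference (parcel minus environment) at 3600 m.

+5.37°C (parcel warmer than environment)

Parcel:
  Dry to 3600 m: -9.6 × 3.3 km = -31.68°C, so T = -1.78°C.
Environment:
  Environment, lower layer to 2700 m: -12.1 × 2.4 km = -29.04°C, so T = 0.86°C.
  Environment, upper layer to 3600 m: -8.9 × 0.9 km = -8.01°C, so T = -7.15°C.
T_parcel − T_env = -1.78 − (-7.15) = +5.37°C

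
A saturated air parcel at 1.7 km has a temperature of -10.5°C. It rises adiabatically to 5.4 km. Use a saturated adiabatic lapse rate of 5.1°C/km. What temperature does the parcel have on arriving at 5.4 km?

-29.37°C

From 1700 m to 5400 m (saturated adiabatic): cools by 5.1 × 3.7 = 18.87°C, giving -29.37°C.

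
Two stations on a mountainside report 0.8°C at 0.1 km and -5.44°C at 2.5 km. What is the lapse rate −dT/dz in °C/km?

2.6°C/km

Γ = −ΔT/Δz = (0.8 − (-5.44)) / (2500 − 100) m
  = 6.24°C / 2.4 km = 2.6°C/km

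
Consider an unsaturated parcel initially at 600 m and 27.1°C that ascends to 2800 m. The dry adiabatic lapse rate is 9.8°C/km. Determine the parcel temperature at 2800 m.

5.54°C

600–2800 m, dry adiabatic: Δz = 2.2 km ⇒ ΔT = -21.56°C; T = 5.54°C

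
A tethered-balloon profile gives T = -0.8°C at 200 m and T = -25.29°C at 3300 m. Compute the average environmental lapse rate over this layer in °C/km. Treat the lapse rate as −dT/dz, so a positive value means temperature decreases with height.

Γ = −ΔT/Δz = (-0.8 − (-25.29)) / (3300 − 200) m
  = 24.49°C / 3.1 km = 7.9°C/km

7.9°C/km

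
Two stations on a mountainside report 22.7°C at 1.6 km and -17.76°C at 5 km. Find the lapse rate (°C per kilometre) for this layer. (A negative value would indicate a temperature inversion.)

11.9°C/km

Γ = −ΔT/Δz = (22.7 − (-17.76)) / (5000 − 1600) m
  = 40.46°C / 3.4 km = 11.9°C/km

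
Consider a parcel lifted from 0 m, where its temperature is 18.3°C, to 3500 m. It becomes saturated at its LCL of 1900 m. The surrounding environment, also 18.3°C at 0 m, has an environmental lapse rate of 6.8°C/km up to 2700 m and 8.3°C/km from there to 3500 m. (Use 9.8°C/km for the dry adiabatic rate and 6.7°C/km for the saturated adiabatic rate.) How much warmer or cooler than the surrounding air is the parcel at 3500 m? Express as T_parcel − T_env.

-4.34°C (parcel cooler than environment)

Parcel:
  0–1900 m, dry: Δz = 1.9 km ⇒ ΔT = -18.62°C; T = -0.32°C
  1900–3500 m, saturated: Δz = 1.6 km ⇒ ΔT = -10.72°C; T = -11.04°C
Environment:
  0–2700 m, environment, lower layer: Δz = 2.7 km ⇒ ΔT = -18.36°C; T = -0.06°C
  2700–3500 m, environment, upper layer: Δz = 0.8 km ⇒ ΔT = -6.64°C; T = -6.7°C
T_parcel − T_env = -11.04 − (-6.7) = -4.34°C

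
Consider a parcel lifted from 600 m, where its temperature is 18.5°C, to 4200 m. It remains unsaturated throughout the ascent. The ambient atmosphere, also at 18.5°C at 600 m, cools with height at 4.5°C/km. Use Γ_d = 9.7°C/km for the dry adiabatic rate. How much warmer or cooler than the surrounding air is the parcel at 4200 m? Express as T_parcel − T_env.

Parcel:
  Dry to 4200 m: -9.7 × 3.6 km = -34.92°C, so T = -16.42°C.
Environment:
  Environment to 4200 m: -4.5 × 3.6 km = -16.2°C, so T = 2.3°C.
T_parcel − T_env = -16.42 − 2.3 = -18.72°C

-18.72°C (parcel cooler than environment)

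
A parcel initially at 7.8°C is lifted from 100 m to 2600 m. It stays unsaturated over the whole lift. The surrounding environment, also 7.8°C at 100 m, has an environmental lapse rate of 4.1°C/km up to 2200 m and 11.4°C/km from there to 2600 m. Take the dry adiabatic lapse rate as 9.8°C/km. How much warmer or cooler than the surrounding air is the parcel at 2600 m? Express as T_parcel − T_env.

Parcel:
  100 → 2600 m (dry, 9.8°C/km): ΔT = -9.8 × 2.5 = -24.5°C → T = -16.7°C
Environment:
  100 → 2200 m (environment, lower layer, 4.1°C/km): ΔT = -4.1 × 2.1 = -8.61°C → T = -0.81°C
  2200 → 2600 m (environment, upper layer, 11.4°C/km): ΔT = -11.4 × 0.4 = -4.56°C → T = -5.37°C
T_parcel − T_env = -16.7 − (-5.37) = -11.33°C

-11.33°C (parcel cooler than environment)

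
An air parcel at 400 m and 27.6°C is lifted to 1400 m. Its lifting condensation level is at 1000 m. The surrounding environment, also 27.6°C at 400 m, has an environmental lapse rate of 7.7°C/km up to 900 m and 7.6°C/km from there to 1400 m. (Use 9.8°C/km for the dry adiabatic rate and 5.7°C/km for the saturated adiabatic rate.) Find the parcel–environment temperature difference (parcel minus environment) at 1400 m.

Parcel:
  400 → 1000 m (dry, 9.8°C/km): ΔT = -9.8 × 0.6 = -5.88°C → T = 21.72°C
  1000 → 1400 m (saturated, 5.7°C/km): ΔT = -5.7 × 0.4 = -2.28°C → T = 19.44°C
Environment:
  400 → 900 m (environment, lower layer, 7.7°C/km): ΔT = -7.7 × 0.5 = -3.85°C → T = 23.75°C
  900 → 1400 m (environment, upper layer, 7.6°C/km): ΔT = -7.6 × 0.5 = -3.8°C → T = 19.95°C
T_parcel − T_env = 19.44 − 19.95 = -0.51°C

-0.51°C (parcel cooler than environment)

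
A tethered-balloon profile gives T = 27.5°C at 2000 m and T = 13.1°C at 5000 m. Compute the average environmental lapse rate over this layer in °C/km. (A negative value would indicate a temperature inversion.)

4.8°C/km

Γ = −ΔT/Δz = (27.5 − 13.1) / (5000 − 2000) m
  = 14.4°C / 3 km = 4.8°C/km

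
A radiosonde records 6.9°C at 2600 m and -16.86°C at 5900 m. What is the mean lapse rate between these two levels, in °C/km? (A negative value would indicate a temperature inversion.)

7.2°C/km

Γ = −ΔT/Δz = (6.9 − (-16.86)) / (5900 − 2600) m
  = 23.76°C / 3.3 km = 7.2°C/km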